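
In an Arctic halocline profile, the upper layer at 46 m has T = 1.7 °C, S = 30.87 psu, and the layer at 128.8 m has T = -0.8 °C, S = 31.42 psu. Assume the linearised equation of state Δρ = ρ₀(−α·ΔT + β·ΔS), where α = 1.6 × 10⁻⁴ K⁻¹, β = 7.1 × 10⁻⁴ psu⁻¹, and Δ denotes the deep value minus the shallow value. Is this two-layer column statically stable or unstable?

ΔT = -0.8 − 1.7 = -2.5 K and ΔS = 31.42 − 30.87 = +0.55 psu (deep − shallow).
−αΔT = 4.00 × 10⁻⁴; βΔS = 3.905 × 10⁻⁴; sum Δρ/ρ₀ = 7.905 × 10⁻⁴.
Δρ/ρ₀ > 0, so Δρ > 0: deeper water is denser → statically stable.

stable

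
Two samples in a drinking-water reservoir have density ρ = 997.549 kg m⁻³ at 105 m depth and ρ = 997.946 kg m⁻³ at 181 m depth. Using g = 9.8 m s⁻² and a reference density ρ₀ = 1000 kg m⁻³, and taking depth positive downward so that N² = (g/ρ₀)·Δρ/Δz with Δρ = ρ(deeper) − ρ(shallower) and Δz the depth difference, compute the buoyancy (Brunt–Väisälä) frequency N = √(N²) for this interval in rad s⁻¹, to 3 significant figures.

7.15 × 10⁻³ rad s⁻¹

Δρ = 997.946 − 997.549 = 0.397 kg m⁻³ over Δz = 181 − 105 = 76 m.
N² = (9.8/1000) × (0.397/76) = 5.1192 × 10⁻⁵ s⁻².
N = √(5.1192 × 10⁻⁵) = 7.1549 × 10⁻³ rad s⁻¹ ≈ 7.15 × 10⁻³ rad s⁻¹.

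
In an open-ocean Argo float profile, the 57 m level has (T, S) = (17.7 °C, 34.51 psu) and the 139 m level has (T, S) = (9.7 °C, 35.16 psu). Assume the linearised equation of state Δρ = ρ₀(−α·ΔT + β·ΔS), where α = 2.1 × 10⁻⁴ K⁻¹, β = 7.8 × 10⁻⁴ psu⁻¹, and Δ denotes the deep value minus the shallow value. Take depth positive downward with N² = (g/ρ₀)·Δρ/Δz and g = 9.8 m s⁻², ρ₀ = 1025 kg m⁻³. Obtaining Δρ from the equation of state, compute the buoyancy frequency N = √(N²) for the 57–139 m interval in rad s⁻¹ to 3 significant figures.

ΔT = -8.0 K, ΔS = +0.65 psu (deep − shallow).
Δρ/ρ₀ = −αΔT + βΔS = 1.68 × 10⁻³ + 5.07 × 10⁻⁴ = 2.187 × 10⁻³, so Δρ ≈ 2.242 kg m⁻³.
N² = (g/ρ₀)·Δρ/Δz = g·(Δρ/ρ₀)/Δz = 9.8 × 2.187 × 10⁻³ / 82 = 2.6137 × 10⁻⁴ s⁻².
N = √(2.6137 × 10⁻⁴) = 0.016167 rad s⁻¹ ≈ 0.0162 rad s⁻¹.

0.0162 rad s⁻¹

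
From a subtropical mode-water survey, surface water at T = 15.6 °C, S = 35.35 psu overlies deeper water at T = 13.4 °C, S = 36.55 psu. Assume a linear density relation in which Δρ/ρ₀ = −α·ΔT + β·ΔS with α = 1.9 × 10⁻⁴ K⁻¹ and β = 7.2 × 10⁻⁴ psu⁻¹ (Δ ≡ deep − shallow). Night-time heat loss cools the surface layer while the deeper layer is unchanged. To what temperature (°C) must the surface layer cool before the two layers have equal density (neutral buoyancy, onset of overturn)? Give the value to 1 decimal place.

8.9 °C

Neutral buoyancy requires Δρ = 0, i.e. −α(T_deep − T_surf′) + β(S_deep − S_surf) = 0.
T_surf′ = T_deep − (β/α)·ΔS = 13.4 − (7.2 × 10⁻⁴/1.9 × 10⁻⁴)·(+1.20) = 8.853 °C.
Cooling required: 15.6 − (8.853) = 6.747 °C.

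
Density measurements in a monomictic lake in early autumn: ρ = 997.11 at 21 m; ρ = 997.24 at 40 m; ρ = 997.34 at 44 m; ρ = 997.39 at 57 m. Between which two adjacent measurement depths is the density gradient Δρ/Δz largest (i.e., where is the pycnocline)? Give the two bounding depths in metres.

40–44 m

Compute the density gradient over each adjacent pair:
  21–40 m: Δρ/Δz = 0.13/19 = 6.8 × 10⁻³ kg m⁻⁴
  40–44 m: Δρ/Δz = 0.10/4 = 0.025 kg m⁻⁴
  44–57 m: Δρ/Δz = 0.05/13 = 3.8 × 10⁻³ kg m⁻⁴
The largest gradient is in the 40–44 m interval — the pycnocline.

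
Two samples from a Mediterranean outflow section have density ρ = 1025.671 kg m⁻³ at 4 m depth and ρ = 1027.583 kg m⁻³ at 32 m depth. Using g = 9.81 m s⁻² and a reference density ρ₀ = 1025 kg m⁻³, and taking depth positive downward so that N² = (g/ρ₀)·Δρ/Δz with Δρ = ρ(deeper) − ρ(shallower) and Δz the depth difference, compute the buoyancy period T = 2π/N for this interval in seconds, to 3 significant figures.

246 s

Δρ = 1027.583 − 1025.671 = 1.912 kg m⁻³ over Δz = 32 − 4 = 28 m.
N² = (9.81/1025) × (1.912/28) = 6.5354 × 10⁻⁴ s⁻².
N = √(6.5354 × 10⁻⁴) = 0.025564 rad s⁻¹, so T = 2π/N = 245.78 s ≈ 246 s.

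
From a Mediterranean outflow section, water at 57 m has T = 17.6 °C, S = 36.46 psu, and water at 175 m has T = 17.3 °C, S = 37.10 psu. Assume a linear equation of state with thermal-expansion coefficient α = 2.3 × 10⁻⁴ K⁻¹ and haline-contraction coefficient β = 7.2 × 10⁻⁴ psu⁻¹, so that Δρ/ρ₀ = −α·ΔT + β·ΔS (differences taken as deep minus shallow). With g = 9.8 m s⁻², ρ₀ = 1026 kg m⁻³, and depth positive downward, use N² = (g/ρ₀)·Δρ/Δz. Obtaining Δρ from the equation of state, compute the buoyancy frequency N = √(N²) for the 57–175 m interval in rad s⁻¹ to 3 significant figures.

6.63 × 10⁻³ rad s⁻¹

ΔT = -0.3 K, ΔS = +0.64 psu (deep − shallow).
Δρ/ρ₀ = −αΔT + βΔS = 6.90 × 10⁻⁵ + 4.608 × 10⁻⁴ = 5.298 × 10⁻⁴, so Δρ ≈ 0.5436 kg m⁻³.
N² = (g/ρ₀)·Δρ/Δz = g·(Δρ/ρ₀)/Δz = 9.8 × 5.298 × 10⁻⁴ / 118 = 4.4000 × 10⁻⁵ s⁻².
N = √(4.4000 × 10⁻⁵) = 6.6332 × 10⁻³ rad s⁻¹ ≈ 6.63 × 10⁻³ rad s⁻¹.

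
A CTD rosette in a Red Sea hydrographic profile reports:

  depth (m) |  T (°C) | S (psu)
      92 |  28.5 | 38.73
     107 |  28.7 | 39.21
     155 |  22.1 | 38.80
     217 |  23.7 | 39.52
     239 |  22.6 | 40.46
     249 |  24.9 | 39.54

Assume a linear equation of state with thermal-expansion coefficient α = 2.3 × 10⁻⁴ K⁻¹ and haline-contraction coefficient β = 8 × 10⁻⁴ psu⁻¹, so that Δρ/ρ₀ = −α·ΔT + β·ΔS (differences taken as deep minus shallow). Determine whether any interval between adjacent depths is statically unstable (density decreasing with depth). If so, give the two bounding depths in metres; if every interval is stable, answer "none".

Evaluate Δρ/ρ₀ = −αΔT + βΔS across each adjacent pair:
  92–107 m: −αΔT+βΔS = −(2.3 × 10⁻⁴)(+0.2)+(8 × 10⁻⁴)(+0.48) = 3.4 × 10⁻⁴ → stable
  107–155 m: −αΔT+βΔS = −(2.3 × 10⁻⁴)(-6.6)+(8 × 10⁻⁴)(-0.41) = 1.2 × 10⁻³ → stable
  155–217 m: −αΔT+βΔS = −(2.3 × 10⁻⁴)(+1.6)+(8 × 10⁻⁴)(+0.72) = 2.1 × 10⁻⁴ → stable
  217–239 m: −αΔT+βΔS = −(2.3 × 10⁻⁴)(-1.1)+(8 × 10⁻⁴)(+0.94) = 1.0 × 10⁻³ → stable
  239–249 m: −αΔT+βΔS = −(2.3 × 10⁻⁴)(+2.3)+(8 × 10⁻⁴)(-0.92) = -1.3 × 10⁻³ → UNSTABLE
The 239–249 m interval has Δρ < 0: lighter water underlies denser water.

239–249 m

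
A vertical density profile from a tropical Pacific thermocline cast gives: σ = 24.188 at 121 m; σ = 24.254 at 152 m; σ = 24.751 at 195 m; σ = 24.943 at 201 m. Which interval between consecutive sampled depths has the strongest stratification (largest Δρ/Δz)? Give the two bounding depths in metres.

195–201 m

Compute the density gradient over each adjacent pair:
  121–152 m: Δρ/Δz = 0.066/31 = 2.1 × 10⁻³ kg m⁻⁴
  152–195 m: Δρ/Δz = 0.497/43 = 0.012 kg m⁻⁴
  195–201 m: Δρ/Δz = 0.192/6 = 0.032 kg m⁻⁴
The largest gradient is in the 195–201 m interval — the pycnocline.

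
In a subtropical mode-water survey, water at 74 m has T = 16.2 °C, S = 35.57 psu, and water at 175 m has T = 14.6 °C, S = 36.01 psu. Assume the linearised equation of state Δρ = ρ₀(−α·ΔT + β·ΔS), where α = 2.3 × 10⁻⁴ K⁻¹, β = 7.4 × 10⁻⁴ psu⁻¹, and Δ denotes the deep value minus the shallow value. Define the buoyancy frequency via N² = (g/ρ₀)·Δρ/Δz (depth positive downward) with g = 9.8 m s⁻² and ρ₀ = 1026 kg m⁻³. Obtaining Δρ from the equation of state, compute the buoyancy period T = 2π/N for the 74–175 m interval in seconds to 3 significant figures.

766 s

ΔT = -1.6 K, ΔS = +0.44 psu (deep − shallow).
Δρ/ρ₀ = −αΔT + βΔS = 3.68 × 10⁻⁴ + 3.256 × 10⁻⁴ = 6.936 × 10⁻⁴, so Δρ ≈ 0.7116 kg m⁻³.
N² = (g/ρ₀)·Δρ/Δz = g·(Δρ/ρ₀)/Δz = 9.8 × 6.936 × 10⁻⁴ / 101 = 6.7300 × 10⁻⁵ s⁻².
N = √(6.7300 × 10⁻⁵) = 8.2037 × 10⁻³ rad s⁻¹ → T = 2π/N = 765.90 s ≈ 766 s.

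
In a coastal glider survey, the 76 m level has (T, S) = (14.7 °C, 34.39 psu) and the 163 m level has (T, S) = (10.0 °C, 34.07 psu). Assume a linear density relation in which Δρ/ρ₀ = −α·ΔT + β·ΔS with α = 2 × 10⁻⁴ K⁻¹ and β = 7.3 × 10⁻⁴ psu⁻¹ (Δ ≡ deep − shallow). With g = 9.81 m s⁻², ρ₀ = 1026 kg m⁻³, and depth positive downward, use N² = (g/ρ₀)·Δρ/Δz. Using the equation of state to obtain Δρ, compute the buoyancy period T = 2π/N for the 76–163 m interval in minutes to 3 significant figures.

ΔT = -4.7 K, ΔS = -0.32 psu (deep − shallow).
Δρ/ρ₀ = −αΔT + βΔS = 9.40 × 10⁻⁴ − 2.336 × 10⁻⁴ = 7.064 × 10⁻⁴, so Δρ ≈ 0.7248 kg m⁻³.
N² = (g/ρ₀)·Δρ/Δz = g·(Δρ/ρ₀)/Δz = 9.81 × 7.064 × 10⁻⁴ / 87 = 7.9653 × 10⁻⁵ s⁻².
N = √(7.9653 × 10⁻⁵) = 8.9249 × 10⁻³ rad s⁻¹ → T = 2π/N = 704.01 s = 11.733 min ≈ 11.7 min.

11.7 min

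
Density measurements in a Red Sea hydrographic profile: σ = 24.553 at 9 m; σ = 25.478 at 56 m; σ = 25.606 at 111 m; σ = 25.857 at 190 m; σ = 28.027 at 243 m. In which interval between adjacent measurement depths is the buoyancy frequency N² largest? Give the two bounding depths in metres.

Compute the density gradient over each adjacent pair:
  9–56 m: Δρ/Δz = 0.925/47 = 0.020 kg m⁻⁴
  56–111 m: Δρ/Δz = 0.128/55 = 2.3 × 10⁻³ kg m⁻⁴
  111–190 m: Δρ/Δz = 0.251/79 = 3.2 × 10⁻³ kg m⁻⁴
  190–243 m: Δρ/Δz = 2.170/53 = 0.041 kg m⁻⁴
The largest gradient is in the 190–243 m interval — the pycnocline.

190–243 m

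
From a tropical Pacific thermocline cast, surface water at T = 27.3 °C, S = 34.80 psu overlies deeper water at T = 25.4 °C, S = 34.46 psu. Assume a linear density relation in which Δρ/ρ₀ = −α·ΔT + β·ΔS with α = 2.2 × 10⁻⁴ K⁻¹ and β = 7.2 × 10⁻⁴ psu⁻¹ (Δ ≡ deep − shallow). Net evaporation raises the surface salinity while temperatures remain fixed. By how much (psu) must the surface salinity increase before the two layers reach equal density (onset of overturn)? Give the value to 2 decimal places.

Neutral buoyancy requires −α(T_deep − T_surf) + β(S_deep − S_surf′) = 0.
S_surf′ = S_deep − (α/β)·ΔT = 34.46 − (2.2 × 10⁻⁴/7.2 × 10⁻⁴)·(-1.9) = 35.0406 psu.
Increase required: 35.0406 − 34.80 = 0.2406 psu.

0.24 psu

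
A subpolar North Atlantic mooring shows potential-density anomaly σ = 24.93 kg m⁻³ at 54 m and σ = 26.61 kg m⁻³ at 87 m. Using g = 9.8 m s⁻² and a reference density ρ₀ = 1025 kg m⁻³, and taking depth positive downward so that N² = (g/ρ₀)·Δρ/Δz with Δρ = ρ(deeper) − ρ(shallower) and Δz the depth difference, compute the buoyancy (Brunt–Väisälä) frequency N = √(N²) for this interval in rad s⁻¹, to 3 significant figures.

Δρ = 1026.61 − 1024.93 = 1.68 kg m⁻³ over Δz = 87 − 54 = 33 m.
N² = (9.8/1025) × (1.68/33) = 4.8674 × 10⁻⁴ s⁻².
N = √(4.8674 × 10⁻⁴) = 0.022062 rad s⁻¹ ≈ 0.0221 rad s⁻¹.

0.0221 rad s⁻¹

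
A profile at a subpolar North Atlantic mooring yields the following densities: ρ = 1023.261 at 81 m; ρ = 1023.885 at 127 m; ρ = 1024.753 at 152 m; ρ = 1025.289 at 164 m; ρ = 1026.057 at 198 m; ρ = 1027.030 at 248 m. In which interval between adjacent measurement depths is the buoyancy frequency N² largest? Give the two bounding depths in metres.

Compute the density gradient over each adjacent pair:
  81–127 m: Δρ/Δz = 0.624/46 = 0.014 kg m⁻⁴
  127–152 m: Δρ/Δz = 0.868/25 = 0.035 kg m⁻⁴
  152–164 m: Δρ/Δz = 0.536/12 = 0.045 kg m⁻⁴
  164–198 m: Δρ/Δz = 0.768/34 = 0.023 kg m⁻⁴
  198–248 m: Δρ/Δz = 0.973/50 = 0.019 kg m⁻⁴
The largest gradient is in the 152–164 m interval — the pycnocline.

152–164 m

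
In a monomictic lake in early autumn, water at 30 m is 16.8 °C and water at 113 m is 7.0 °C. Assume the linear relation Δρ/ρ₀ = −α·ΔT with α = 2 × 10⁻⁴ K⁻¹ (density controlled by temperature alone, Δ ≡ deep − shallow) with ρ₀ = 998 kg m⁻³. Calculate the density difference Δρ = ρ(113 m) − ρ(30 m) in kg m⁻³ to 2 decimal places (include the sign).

+1.96 kg m⁻³

ΔT = -9.8 K, Δρ/ρ₀ = −αΔT = 1.96 × 10⁻³.
Δρ = 998 × (1.96 × 10⁻³) = +1.96 kg m⁻³.
Positive Δρ: denser below, stable.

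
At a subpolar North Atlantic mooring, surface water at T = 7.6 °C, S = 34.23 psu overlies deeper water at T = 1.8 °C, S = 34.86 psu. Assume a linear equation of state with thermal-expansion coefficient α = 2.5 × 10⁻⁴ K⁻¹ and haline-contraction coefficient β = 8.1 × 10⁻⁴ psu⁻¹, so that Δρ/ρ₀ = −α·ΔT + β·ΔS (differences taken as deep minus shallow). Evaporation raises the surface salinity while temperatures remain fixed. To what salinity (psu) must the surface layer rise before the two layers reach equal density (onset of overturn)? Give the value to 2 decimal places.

Neutral buoyancy requires −α(T_deep − T_surf) + β(S_deep − S_surf′) = 0.
S_surf′ = S_deep − (α/β)·ΔT = 34.86 − (2.5 × 10⁻⁴/8.1 × 10⁻⁴)·(-5.8) = 36.6501 psu.
Increase required: 36.6501 − 34.23 = 2.4201 psu.

36.65 psu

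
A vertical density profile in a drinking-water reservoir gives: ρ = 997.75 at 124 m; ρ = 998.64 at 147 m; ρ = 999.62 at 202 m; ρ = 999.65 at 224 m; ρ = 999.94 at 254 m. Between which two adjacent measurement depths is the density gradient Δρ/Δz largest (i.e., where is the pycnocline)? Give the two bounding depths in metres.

Compute the density gradient over each adjacent pair:
  124–147 m: Δρ/Δz = 0.89/23 = 0.039 kg m⁻⁴
  147–202 m: Δρ/Δz = 0.98/55 = 0.018 kg m⁻⁴
  202–224 m: Δρ/Δz = 0.03/22 = 1.4 × 10⁻³ kg m⁻⁴
  224–254 m: Δρ/Δz = 0.29/30 = 9.7 × 10⁻³ kg m⁻⁴
The largest gradient is in the 124–147 m interval — the pycnocline.

124–147 m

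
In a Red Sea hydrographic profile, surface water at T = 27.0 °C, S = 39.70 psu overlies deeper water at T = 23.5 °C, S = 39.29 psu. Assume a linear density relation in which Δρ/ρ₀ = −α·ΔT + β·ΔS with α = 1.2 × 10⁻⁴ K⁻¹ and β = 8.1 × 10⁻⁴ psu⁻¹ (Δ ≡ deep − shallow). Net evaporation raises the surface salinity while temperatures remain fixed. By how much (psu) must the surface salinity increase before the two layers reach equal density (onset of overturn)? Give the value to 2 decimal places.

Neutral buoyancy requires −α(T_deep − T_surf) + β(S_deep − S_surf′) = 0.
S_surf′ = S_deep − (α/β)·ΔT = 39.29 − (1.2 × 10⁻⁴/8.1 × 10⁻⁴)·(-3.5) = 39.8085 psu.
Increase required: 39.8085 − 39.70 = 0.1085 psu.

0.11 psu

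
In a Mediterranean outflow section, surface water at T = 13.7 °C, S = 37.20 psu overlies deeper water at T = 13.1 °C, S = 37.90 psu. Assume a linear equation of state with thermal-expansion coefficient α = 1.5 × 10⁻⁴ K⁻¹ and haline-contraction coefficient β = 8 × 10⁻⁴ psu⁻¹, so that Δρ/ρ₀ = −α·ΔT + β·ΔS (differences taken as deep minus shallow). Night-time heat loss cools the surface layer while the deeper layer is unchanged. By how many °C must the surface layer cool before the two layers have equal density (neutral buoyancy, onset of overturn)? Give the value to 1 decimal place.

Neutral buoyancy requires Δρ = 0, i.e. −α(T_deep − T_surf′) + β(S_deep − S_surf) = 0.
T_surf′ = T_deep − (β/α)·ΔS = 13.1 − (8 × 10⁻⁴/1.5 × 10⁻⁴)·(+0.70) = 9.367 °C.
Cooling required: 13.7 − (9.367) = 4.333 °C.

4.3 °C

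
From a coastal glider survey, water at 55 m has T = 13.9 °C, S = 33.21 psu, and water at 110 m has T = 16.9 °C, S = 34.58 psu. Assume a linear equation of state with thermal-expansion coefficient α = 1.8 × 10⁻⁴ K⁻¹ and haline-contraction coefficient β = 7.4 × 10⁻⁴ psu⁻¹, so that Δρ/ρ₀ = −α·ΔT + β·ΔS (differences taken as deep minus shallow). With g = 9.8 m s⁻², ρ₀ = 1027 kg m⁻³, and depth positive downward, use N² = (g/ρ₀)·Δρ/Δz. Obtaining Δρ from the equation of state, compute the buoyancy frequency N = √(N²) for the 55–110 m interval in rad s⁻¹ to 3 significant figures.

9.19 × 10⁻³ rad s⁻¹

ΔT = +3.0 K, ΔS = +1.37 psu (deep − shallow).
Δρ/ρ₀ = −αΔT + βΔS = -5.40 × 10⁻⁴ + 1.0138 × 10⁻³ = 4.738 × 10⁻⁴, so Δρ ≈ 0.4866 kg m⁻³.
N² = (g/ρ₀)·Δρ/Δz = g·(Δρ/ρ₀)/Δz = 9.8 × 4.738 × 10⁻⁴ / 55 = 8.4423 × 10⁻⁵ s⁻².
N = √(8.4423 × 10⁻⁵) = 9.1882 × 10⁻³ rad s⁻¹ ≈ 9.19 × 10⁻³ rad s⁻¹.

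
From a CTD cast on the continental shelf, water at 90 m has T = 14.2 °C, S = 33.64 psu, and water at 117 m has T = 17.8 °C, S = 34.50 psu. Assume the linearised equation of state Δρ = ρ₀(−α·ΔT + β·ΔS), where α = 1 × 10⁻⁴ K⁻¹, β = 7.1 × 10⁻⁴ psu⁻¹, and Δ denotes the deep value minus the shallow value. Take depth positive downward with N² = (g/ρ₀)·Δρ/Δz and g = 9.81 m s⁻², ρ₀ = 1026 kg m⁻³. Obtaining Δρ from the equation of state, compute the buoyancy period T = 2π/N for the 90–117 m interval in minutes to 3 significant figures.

11.0 min

ΔT = +3.6 K, ΔS = +0.86 psu (deep − shallow).
Δρ/ρ₀ = −αΔT + βΔS = -3.60 × 10⁻⁴ + 6.106 × 10⁻⁴ = 2.506 × 10⁻⁴, so Δρ ≈ 0.2571 kg m⁻³.
N² = (g/ρ₀)·Δρ/Δz = g·(Δρ/ρ₀)/Δz = 9.81 × 2.506 × 10⁻⁴ / 27 = 9.1051 × 10⁻⁵ s⁻².
N = √(9.1051 × 10⁻⁵) = 9.5421 × 10⁻³ rad s⁻¹ → T = 2π/N = 658.47 s = 10.975 min ≈ 11.0 min.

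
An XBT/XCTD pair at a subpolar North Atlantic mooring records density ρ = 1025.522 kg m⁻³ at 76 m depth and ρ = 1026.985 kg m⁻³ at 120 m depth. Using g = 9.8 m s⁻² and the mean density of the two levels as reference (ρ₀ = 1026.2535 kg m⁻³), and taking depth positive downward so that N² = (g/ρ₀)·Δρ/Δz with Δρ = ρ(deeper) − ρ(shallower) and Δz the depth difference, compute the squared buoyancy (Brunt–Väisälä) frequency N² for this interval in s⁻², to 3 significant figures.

Δρ = 1026.985 − 1025.522 = 1.463 kg m⁻³ over Δz = 120 − 76 = 44 m.
N² = (9.8/1026.2535) × (1.463/44) = 3.1751 × 10⁻⁴ s⁻² ≈ 3.18 × 10⁻⁴ s⁻².

3.18 × 10⁻⁴ s⁻²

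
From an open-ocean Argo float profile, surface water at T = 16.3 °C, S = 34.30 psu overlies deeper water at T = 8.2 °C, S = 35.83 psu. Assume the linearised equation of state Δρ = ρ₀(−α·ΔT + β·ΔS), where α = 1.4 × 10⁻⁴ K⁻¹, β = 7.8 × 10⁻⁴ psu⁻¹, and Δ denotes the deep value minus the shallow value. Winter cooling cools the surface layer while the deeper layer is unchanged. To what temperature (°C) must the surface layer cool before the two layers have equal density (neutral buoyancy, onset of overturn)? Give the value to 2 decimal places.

-0.32 °C

Neutral buoyancy requires Δρ = 0, i.e. −α(T_deep − T_surf′) + β(S_deep − S_surf) = 0.
T_surf′ = T_deep − (β/α)·ΔS = 8.2 − (7.8 × 10⁻⁴/1.4 × 10⁻⁴)·(+1.53) = -0.3243 °C.
Cooling required: 16.3 − (-0.3243) = 16.6243 °C.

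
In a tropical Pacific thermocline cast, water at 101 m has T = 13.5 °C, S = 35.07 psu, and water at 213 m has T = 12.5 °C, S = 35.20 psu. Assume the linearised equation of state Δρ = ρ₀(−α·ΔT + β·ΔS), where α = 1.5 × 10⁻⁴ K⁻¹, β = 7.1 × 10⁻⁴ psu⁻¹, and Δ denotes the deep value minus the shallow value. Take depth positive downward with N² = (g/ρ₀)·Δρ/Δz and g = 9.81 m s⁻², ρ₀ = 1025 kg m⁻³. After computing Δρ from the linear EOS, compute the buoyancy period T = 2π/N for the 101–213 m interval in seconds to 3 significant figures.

1.36 × 10³ s

ΔT = -1.0 K, ΔS = +0.13 psu (deep − shallow).
Δρ/ρ₀ = −αΔT + βΔS = 1.50 × 10⁻⁴ + 9.23 × 10⁻⁵ = 2.423 × 10⁻⁴, so Δρ ≈ 0.2484 kg m⁻³.
N² = (g/ρ₀)·Δρ/Δz = g·(Δρ/ρ₀)/Δz = 9.81 × 2.423 × 10⁻⁴ / 112 = 2.1223 × 10⁻⁵ s⁻².
N = √(2.1223 × 10⁻⁵) = 4.6068 × 10⁻³ rad s⁻¹ → T = 2π/N = 1.3639 × 10³ s ≈ 1.36 × 10³ s.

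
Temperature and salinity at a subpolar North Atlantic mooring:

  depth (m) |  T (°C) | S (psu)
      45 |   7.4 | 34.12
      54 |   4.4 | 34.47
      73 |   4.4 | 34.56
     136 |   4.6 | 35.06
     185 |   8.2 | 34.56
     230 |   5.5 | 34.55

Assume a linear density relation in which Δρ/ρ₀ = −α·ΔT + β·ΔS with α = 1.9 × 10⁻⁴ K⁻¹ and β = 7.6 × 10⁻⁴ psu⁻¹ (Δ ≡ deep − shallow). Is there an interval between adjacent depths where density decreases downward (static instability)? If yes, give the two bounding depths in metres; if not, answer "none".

Evaluate Δρ/ρ₀ = −αΔT + βΔS across each adjacent pair:
  45–54 m: −αΔT+βΔS = −(1.9 × 10⁻⁴)(-3.0)+(7.6 × 10⁻⁴)(+0.35) = 8.4 × 10⁻⁴ → stable
  54–73 m: −αΔT+βΔS = −(1.9 × 10⁻⁴)(+0.0)+(7.6 × 10⁻⁴)(+0.09) = 6.8 × 10⁻⁵ → stable
  73–136 m: −αΔT+βΔS = −(1.9 × 10⁻⁴)(+0.2)+(7.6 × 10⁻⁴)(+0.50) = 3.4 × 10⁻⁴ → stable
  136–185 m: −αΔT+βΔS = −(1.9 × 10⁻⁴)(+3.6)+(7.6 × 10⁻⁴)(-0.50) = -1.1 × 10⁻³ → UNSTABLE
  185–230 m: −αΔT+βΔS = −(1.9 × 10⁻⁴)(-2.7)+(7.6 × 10⁻⁴)(-0.01) = 5.1 × 10⁻⁴ → stable
The 136–185 m interval has Δρ < 0: lighter water underlies denser water.

136–185 m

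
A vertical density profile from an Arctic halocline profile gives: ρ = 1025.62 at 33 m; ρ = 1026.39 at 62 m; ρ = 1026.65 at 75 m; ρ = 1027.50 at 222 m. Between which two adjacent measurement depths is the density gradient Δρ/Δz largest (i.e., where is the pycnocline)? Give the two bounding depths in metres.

33–62 m

Compute the density gradient over each adjacent pair:
  33–62 m: Δρ/Δz = 0.77/29 = 0.027 kg m⁻⁴
  62–75 m: Δρ/Δz = 0.26/13 = 0.020 kg m⁻⁴
  75–222 m: Δρ/Δz = 0.85/147 = 5.8 × 10⁻³ kg m⁻⁴
The largest gradient is in the 33–62 m interval — the pycnocline.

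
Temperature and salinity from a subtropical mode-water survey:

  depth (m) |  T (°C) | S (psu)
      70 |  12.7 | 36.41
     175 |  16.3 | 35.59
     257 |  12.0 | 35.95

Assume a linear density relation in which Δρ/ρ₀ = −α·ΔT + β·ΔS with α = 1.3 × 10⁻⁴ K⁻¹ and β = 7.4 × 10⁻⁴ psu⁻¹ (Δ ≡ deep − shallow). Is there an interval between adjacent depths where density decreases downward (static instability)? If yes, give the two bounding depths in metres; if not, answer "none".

Evaluate Δρ/ρ₀ = −αΔT + βΔS across each adjacent pair:
  70–175 m: −αΔT+βΔS = −(1.3 × 10⁻⁴)(+3.6)+(7.4 × 10⁻⁴)(-0.82) = -1.1 × 10⁻³ → UNSTABLE
  175–257 m: −αΔT+βΔS = −(1.3 × 10⁻⁴)(-4.3)+(7.4 × 10⁻⁴)(+0.36) = 8.3 × 10⁻⁴ → stable
The 70–175 m interval has Δρ < 0: lighter water underlies denser water.

70–175 m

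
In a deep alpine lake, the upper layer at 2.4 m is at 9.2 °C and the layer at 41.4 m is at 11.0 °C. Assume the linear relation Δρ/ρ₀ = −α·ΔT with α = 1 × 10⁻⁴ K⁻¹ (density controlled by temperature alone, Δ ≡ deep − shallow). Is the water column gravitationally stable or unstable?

unstable

ΔT = 11.0 − 9.2 = +1.8 K, so Δρ/ρ₀ = −αΔT = -1.80 × 10⁻⁴.
Δρ/ρ₀ < 0, so Δρ < 0: deeper water is lighter → statically unstable; the column would overturn.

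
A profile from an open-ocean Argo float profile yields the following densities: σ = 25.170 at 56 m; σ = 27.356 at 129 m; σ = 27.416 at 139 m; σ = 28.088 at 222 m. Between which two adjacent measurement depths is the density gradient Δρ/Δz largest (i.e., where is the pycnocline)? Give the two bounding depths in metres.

56–129 m

Compute the density gradient over each adjacent pair:
  56–129 m: Δρ/Δz = 2.186/73 = 0.030 kg m⁻⁴
  129–139 m: Δρ/Δz = 0.060/10 = 6.0 × 10⁻³ kg m⁻⁴
  139–222 m: Δρ/Δz = 0.672/83 = 8.1 × 10⁻³ kg m⁻⁴
The largest gradient is in the 56–129 m interval — the pycnocline.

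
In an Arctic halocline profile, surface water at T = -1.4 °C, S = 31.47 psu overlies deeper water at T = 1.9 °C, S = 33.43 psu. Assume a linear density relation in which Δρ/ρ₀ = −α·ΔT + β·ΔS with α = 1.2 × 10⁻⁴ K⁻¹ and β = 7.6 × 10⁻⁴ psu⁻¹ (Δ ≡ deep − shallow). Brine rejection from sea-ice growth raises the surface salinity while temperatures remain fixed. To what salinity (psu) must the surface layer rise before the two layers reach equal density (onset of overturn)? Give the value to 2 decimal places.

32.91 psu

Neutral buoyancy requires −α(T_deep − T_surf) + β(S_deep − S_surf′) = 0.
S_surf′ = S_deep − (α/β)·ΔT = 33.43 − (1.2 × 10⁻⁴/7.6 × 10⁻⁴)·(+3.3) = 32.9089 psu.
Increase required: 32.9089 − 31.47 = 1.4389 psu.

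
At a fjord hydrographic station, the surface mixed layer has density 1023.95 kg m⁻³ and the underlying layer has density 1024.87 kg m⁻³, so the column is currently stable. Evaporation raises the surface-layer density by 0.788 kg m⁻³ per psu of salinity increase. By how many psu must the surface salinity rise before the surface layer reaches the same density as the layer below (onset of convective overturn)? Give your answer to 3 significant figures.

Density deficit of the surface layer: 1024.87 − 1023.95 = 0.92 kg m⁻³.
Required change = 0.92 / 0.788 = 1.17 psu.

1.17 psu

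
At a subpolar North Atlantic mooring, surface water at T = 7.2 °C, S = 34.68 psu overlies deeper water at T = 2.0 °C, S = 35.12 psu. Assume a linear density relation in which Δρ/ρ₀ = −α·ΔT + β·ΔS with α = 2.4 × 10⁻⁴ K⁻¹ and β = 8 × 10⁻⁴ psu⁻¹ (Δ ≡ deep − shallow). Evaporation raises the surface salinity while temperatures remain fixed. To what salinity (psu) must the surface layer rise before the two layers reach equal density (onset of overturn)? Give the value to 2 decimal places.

36.68 psu

Neutral buoyancy requires −α(T_deep − T_surf) + β(S_deep − S_surf′) = 0.
S_surf′ = S_deep − (α/β)·ΔT = 35.12 − (2.4 × 10⁻⁴/8 × 10⁻⁴)·(-5.2) = 36.6800 psu.
Increase required: 36.6800 − 34.68 = 2.0000 psu.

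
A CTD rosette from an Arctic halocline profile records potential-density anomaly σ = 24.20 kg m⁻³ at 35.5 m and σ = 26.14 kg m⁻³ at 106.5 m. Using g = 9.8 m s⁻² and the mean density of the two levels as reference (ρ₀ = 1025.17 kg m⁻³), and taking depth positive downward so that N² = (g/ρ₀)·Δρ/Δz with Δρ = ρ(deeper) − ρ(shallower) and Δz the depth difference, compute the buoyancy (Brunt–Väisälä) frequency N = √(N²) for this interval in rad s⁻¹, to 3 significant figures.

0.0162 rad s⁻¹

Δρ = 1026.14 − 1024.20 = 1.94 kg m⁻³ over Δz = 106.5 − 35.5 = 71 m.
N² = (9.8/1025.17) × (1.94/71) = 2.6120 × 10⁻⁴ s⁻².
N = √(2.6120 × 10⁻⁴) = 0.016162 rad s⁻¹ ≈ 0.0162 rad s⁻¹.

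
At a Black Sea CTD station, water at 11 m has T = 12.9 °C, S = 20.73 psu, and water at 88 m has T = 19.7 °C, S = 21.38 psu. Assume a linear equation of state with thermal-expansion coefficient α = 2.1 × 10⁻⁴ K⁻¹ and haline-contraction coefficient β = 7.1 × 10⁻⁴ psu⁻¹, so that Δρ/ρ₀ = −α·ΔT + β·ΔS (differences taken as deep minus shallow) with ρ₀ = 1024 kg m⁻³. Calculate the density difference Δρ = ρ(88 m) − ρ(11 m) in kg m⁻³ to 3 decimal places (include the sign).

ΔT = +6.8 K, ΔS = +0.65 psu (deep − shallow).
Δρ/ρ₀ = −(2.1 × 10⁻⁴)(+6.8) + (7.1 × 10⁻⁴)(+0.65) = -9.665 × 10⁻⁴.
Δρ = 1024 × (-9.665 × 10⁻⁴) = -0.990 kg m⁻³.
Negative Δρ: lighter below, statically unstable.

-0.990 kg m⁻³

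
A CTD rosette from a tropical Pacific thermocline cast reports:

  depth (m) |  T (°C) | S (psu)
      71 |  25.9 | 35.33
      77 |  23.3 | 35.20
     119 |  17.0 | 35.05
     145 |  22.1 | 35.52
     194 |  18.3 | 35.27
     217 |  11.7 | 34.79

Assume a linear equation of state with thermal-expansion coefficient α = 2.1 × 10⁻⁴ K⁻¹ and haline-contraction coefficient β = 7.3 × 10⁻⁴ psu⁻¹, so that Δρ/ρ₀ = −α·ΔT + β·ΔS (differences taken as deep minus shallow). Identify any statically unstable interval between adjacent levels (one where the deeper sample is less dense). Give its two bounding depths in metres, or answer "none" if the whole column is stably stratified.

119–145 m

Evaluate Δρ/ρ₀ = −αΔT + βΔS across each adjacent pair:
  71–77 m: −αΔT+βΔS = −(2.1 × 10⁻⁴)(-2.6)+(7.3 × 10⁻⁴)(-0.13) = 4.5 × 10⁻⁴ → stable
  77–119 m: −αΔT+βΔS = −(2.1 × 10⁻⁴)(-6.3)+(7.3 × 10⁻⁴)(-0.15) = 1.2 × 10⁻³ → stable
  119–145 m: −αΔT+βΔS = −(2.1 × 10⁻⁴)(+5.1)+(7.3 × 10⁻⁴)(+0.47) = -7.3 × 10⁻⁴ → UNSTABLE
  145–194 m: −αΔT+βΔS = −(2.1 × 10⁻⁴)(-3.8)+(7.3 × 10⁻⁴)(-0.25) = 6.2 × 10⁻⁴ → stable
  194–217 m: −αΔT+βΔS = −(2.1 × 10⁻⁴)(-6.6)+(7.3 × 10⁻⁴)(-0.48) = 1.0 × 10⁻³ → stable
The 119–145 m interval has Δρ < 0: lighter water underlies denser water.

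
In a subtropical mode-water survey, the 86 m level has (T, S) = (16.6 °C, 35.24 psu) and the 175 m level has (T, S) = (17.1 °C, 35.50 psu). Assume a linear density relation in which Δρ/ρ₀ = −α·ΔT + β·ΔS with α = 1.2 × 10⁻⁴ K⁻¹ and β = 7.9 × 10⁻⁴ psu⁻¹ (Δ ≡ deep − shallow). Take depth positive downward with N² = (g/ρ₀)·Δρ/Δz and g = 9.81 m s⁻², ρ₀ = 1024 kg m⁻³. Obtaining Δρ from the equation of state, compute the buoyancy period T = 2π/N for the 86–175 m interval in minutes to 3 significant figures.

26.2 min

ΔT = +0.5 K, ΔS = +0.26 psu (deep − shallow).
Δρ/ρ₀ = −αΔT + βΔS = -6.00 × 10⁻⁵ + 2.054 × 10⁻⁴ = 1.454 × 10⁻⁴, so Δρ ≈ 0.1489 kg m⁻³.
N² = (g/ρ₀)·Δρ/Δz = g·(Δρ/ρ₀)/Δz = 9.81 × 1.454 × 10⁻⁴ / 89 = 1.6027 × 10⁻⁵ s⁻².
N = √(1.6027 × 10⁻⁵) = 4.0034 × 10⁻³ rad s⁻¹ → T = 2π/N = 1.5695 × 10³ s = 26.158 min ≈ 26.2 min.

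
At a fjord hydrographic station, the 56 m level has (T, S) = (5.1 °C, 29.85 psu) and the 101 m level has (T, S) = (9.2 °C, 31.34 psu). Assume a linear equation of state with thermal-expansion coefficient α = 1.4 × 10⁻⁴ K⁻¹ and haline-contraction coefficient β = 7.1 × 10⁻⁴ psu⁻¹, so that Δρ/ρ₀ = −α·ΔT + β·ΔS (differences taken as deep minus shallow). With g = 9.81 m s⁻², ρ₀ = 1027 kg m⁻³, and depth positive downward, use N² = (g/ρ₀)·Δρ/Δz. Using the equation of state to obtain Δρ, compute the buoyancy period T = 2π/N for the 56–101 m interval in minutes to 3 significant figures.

10.2 min

ΔT = +4.1 K, ΔS = +1.49 psu (deep − shallow).
Δρ/ρ₀ = −αΔT + βΔS = -5.74 × 10⁻⁴ + 1.0579 × 10⁻³ = 4.839 × 10⁻⁴, so Δρ ≈ 0.4970 kg m⁻³.
N² = (g/ρ₀)·Δρ/Δz = g·(Δρ/ρ₀)/Δz = 9.81 × 4.839 × 10⁻⁴ / 45 = 1.0549 × 10⁻⁴ s⁻².
N = √(1.0549 × 10⁻⁴) = 0.010271 rad s⁻¹ → T = 2π/N = 611.74 s = 10.196 min ≈ 10.2 min.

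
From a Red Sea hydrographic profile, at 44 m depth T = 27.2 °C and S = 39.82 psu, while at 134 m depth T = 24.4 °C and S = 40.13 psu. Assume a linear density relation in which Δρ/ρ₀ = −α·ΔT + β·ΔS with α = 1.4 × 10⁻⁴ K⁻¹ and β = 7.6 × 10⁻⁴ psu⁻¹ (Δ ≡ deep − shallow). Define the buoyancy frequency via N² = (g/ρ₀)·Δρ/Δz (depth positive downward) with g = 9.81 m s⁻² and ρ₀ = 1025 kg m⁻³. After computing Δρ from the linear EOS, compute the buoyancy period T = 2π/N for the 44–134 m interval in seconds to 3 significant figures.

760 s

ΔT = -2.8 K, ΔS = +0.31 psu (deep − shallow).
Δρ/ρ₀ = −αΔT + βΔS = 3.92 × 10⁻⁴ + 2.356 × 10⁻⁴ = 6.276 × 10⁻⁴, so Δρ ≈ 0.6433 kg m⁻³.
N² = (g/ρ₀)·Δρ/Δz = g·(Δρ/ρ₀)/Δz = 9.81 × 6.276 × 10⁻⁴ / 90 = 6.8408 × 10⁻⁵ s⁻².
N = √(6.8408 × 10⁻⁵) = 8.2709 × 10⁻³ rad s⁻¹ → T = 2π/N = 759.67 s ≈ 760 s.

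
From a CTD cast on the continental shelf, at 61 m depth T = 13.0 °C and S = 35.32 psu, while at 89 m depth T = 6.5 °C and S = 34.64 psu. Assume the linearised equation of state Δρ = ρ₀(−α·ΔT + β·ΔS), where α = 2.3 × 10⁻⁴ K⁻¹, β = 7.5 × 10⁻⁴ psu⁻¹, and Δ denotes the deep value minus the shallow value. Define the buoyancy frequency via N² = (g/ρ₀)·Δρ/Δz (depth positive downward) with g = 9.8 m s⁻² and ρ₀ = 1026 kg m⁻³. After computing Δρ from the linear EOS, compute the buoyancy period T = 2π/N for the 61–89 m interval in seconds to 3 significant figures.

338 s

ΔT = -6.5 K, ΔS = -0.68 psu (deep − shallow).
Δρ/ρ₀ = −αΔT + βΔS = 1.495 × 10⁻³ − 5.10 × 10⁻⁴ = 9.85 × 10⁻⁴, so Δρ ≈ 1.011 kg m⁻³.
N² = (g/ρ₀)·Δρ/Δz = g·(Δρ/ρ₀)/Δz = 9.8 × 9.85 × 10⁻⁴ / 28 = 3.4475 × 10⁻⁴ s⁻².
N = √(3.4475 × 10⁻⁴) = 0.018567 rad s⁻¹ → T = 2π/N = 338.41 s ≈ 338 s.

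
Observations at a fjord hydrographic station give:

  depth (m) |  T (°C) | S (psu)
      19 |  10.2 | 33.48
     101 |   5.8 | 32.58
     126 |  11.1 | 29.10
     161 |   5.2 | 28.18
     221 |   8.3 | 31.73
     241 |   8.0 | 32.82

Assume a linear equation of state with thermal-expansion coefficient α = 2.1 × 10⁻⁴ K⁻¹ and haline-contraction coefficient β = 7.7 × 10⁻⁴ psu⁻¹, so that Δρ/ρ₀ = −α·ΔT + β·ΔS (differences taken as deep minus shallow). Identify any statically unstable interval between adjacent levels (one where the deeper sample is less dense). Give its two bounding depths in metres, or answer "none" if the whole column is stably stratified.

Evaluate Δρ/ρ₀ = −αΔT + βΔS across each adjacent pair:
  19–101 m: −αΔT+βΔS = −(2.1 × 10⁻⁴)(-4.4)+(7.7 × 10⁻⁴)(-0.90) = 2.3 × 10⁻⁴ → stable
  101–126 m: −αΔT+βΔS = −(2.1 × 10⁻⁴)(+5.3)+(7.7 × 10⁻⁴)(-3.48) = -3.8 × 10⁻³ → UNSTABLE
  126–161 m: −αΔT+βΔS = −(2.1 × 10⁻⁴)(-5.9)+(7.7 × 10⁻⁴)(-0.92) = 5.3 × 10⁻⁴ → stable
  161–221 m: −αΔT+βΔS = −(2.1 × 10⁻⁴)(+3.1)+(7.7 × 10⁻⁴)(+3.55) = 2.1 × 10⁻³ → stable
  221–241 m: −αΔT+βΔS = −(2.1 × 10⁻⁴)(-0.3)+(7.7 × 10⁻⁴)(+1.09) = 9.0 × 10⁻⁴ → stable
The 101–126 m interval has Δρ < 0: lighter water underlies denser water.

101–126 m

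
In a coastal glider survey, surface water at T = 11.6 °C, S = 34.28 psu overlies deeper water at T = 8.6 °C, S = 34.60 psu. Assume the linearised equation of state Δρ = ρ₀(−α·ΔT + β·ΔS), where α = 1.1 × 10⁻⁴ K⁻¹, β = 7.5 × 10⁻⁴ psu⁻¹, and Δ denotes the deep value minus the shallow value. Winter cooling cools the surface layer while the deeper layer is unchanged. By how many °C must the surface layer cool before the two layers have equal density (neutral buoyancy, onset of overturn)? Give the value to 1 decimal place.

5.2 °C

Neutral buoyancy requires Δρ = 0, i.e. −α(T_deep − T_surf′) + β(S_deep − S_surf) = 0.
T_surf′ = T_deep − (β/α)·ΔS = 8.6 − (7.5 × 10⁻⁴/1.1 × 10⁻⁴)·(+0.32) = 6.418 °C.
Cooling required: 11.6 − (6.418) = 5.182 °C.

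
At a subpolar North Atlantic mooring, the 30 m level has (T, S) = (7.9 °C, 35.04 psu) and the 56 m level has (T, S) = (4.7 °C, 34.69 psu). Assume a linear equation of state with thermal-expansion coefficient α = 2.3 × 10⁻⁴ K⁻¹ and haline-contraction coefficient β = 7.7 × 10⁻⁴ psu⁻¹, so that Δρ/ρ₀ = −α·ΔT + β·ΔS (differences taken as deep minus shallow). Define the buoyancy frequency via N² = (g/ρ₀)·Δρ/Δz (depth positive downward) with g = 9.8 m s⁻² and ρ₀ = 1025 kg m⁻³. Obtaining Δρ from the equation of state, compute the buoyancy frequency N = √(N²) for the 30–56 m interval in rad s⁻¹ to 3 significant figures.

ΔT = -3.2 K, ΔS = -0.35 psu (deep − shallow).
Δρ/ρ₀ = −αΔT + βΔS = 7.36 × 10⁻⁴ − 2.695 × 10⁻⁴ = 4.665 × 10⁻⁴, so Δρ ≈ 0.4782 kg m⁻³.
N² = (g/ρ₀)·Δρ/Δz = g·(Δρ/ρ₀)/Δz = 9.8 × 4.665 × 10⁻⁴ / 26 = 1.7583 × 10⁻⁴ s⁻².
N = √(1.7583 × 10⁻⁴) = 0.013260 rad s⁻¹ ≈ 0.0133 rad s⁻¹.

0.0133 rad s⁻¹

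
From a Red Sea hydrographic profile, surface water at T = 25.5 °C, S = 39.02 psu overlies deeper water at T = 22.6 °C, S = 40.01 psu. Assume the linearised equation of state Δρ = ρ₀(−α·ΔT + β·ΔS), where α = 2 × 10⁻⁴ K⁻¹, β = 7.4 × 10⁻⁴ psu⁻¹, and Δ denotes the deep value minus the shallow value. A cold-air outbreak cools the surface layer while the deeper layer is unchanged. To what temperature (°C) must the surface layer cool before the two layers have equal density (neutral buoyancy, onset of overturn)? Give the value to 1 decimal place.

Neutral buoyancy requires Δρ = 0, i.e. −α(T_deep − T_surf′) + β(S_deep − S_surf) = 0.
T_surf′ = T_deep − (β/α)·ΔS = 22.6 − (7.4 × 10⁻⁴/2 × 10⁻⁴)·(+0.99) = 18.937 °C.
Cooling required: 25.5 − (18.937) = 6.563 °C.

18.9 °C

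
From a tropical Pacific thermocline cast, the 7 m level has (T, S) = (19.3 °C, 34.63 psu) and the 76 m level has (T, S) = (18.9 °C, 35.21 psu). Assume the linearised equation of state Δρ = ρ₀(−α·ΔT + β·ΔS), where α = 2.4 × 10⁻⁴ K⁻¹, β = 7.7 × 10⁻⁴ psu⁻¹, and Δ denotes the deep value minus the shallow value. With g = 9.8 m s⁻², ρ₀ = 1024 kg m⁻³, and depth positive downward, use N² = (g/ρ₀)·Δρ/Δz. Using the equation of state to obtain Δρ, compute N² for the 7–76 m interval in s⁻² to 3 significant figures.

7.71 × 10⁻⁵ s⁻²

ΔT = -0.4 K, ΔS = +0.58 psu (deep − shallow).
Δρ/ρ₀ = −αΔT + βΔS = 9.60 × 10⁻⁵ + 4.466 × 10⁻⁴ = 5.426 × 10⁻⁴, so Δρ ≈ 0.5556 kg m⁻³.
N² = (g/ρ₀)·Δρ/Δz = g·(Δρ/ρ₀)/Δz = 9.8 × 5.426 × 10⁻⁴ / 69 = 7.7065 × 10⁻⁵ s⁻² ≈ 7.71 × 10⁻⁵ s⁻².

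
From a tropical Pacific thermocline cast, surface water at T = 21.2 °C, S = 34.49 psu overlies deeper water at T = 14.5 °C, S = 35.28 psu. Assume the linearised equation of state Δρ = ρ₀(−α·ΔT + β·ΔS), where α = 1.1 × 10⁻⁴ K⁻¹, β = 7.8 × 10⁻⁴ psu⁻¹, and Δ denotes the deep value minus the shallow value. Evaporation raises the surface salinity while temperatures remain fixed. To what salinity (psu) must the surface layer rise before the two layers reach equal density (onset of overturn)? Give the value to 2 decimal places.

Neutral buoyancy requires −α(T_deep − T_surf) + β(S_deep − S_surf′) = 0.
S_surf′ = S_deep − (α/β)·ΔT = 35.28 − (1.1 × 10⁻⁴/7.8 × 10⁻⁴)·(-6.7) = 36.2249 psu.
Increase required: 36.2249 − 34.49 = 1.7349 psu.

36.22 psu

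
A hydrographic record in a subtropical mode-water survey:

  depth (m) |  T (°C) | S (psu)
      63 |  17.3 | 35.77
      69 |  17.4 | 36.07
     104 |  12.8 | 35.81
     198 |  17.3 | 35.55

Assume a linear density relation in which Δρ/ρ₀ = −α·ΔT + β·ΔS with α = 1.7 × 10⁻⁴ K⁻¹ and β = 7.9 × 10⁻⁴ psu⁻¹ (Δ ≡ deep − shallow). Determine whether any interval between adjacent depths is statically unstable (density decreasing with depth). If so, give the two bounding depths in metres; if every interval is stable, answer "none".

Evaluate Δρ/ρ₀ = −αΔT + βΔS across each adjacent pair:
  63–69 m: −αΔT+βΔS = −(1.7 × 10⁻⁴)(+0.1)+(7.9 × 10⁻⁴)(+0.30) = 2.2 × 10⁻⁴ → stable
  69–104 m: −αΔT+βΔS = −(1.7 × 10⁻⁴)(-4.6)+(7.9 × 10⁻⁴)(-0.26) = 5.8 × 10⁻⁴ → stable
  104–198 m: −αΔT+βΔS = −(1.7 × 10⁻⁴)(+4.5)+(7.9 × 10⁻⁴)(-0.26) = -9.7 × 10⁻⁴ → UNSTABLE
The 104–198 m interval has Δρ < 0: lighter water underlies denser water.

104–198 m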